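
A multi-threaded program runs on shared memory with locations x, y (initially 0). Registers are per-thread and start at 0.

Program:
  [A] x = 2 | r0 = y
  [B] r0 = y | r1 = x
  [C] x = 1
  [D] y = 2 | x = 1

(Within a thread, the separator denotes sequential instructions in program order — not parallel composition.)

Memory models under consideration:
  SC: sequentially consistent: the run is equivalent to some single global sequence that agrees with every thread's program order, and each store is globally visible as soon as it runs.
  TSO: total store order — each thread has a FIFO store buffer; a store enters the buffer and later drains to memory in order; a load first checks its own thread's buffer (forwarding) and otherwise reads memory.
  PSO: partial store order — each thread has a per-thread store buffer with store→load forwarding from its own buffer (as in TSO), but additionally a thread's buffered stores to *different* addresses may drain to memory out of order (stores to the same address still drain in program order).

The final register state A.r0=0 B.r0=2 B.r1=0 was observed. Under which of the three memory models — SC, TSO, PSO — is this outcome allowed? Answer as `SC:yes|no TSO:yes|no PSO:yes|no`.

outcome vector order: (A.r0,B.r0,B.r1)
under SC → 000 001 002 021 022 200 201 202 220 221 222
under TSO → 000 001 002 020 021 022 200 201 202 220 221 222
under PSO → 000 001 002 020 021 022 200 201 202 220 221 222
target 020 ∈ {TSO,PSO}

SC:no TSO:yes PSO:yes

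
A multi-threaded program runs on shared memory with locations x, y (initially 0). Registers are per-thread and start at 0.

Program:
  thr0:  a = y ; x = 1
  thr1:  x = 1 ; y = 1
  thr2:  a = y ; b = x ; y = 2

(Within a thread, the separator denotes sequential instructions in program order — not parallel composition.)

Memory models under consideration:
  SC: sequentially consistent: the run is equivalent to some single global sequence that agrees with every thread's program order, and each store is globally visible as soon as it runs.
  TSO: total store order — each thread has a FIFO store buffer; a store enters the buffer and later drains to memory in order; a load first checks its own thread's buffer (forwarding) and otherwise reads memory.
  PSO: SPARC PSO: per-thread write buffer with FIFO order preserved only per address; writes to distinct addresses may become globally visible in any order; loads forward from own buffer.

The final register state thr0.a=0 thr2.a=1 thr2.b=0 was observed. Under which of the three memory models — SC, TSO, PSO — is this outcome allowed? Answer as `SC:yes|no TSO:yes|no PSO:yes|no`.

SC:no TSO:no PSO:yes

outcome vector order: (thr0.a,thr2.a,thr2.b)
under SC → 0/0/0 0/0/1 0/1/1 1/0/0 1/0/1 1/1/1 2/0/0 2/0/1 2/1/1
under TSO → 0/0/0 0/0/1 0/1/1 1/0/0 1/0/1 1/1/1 2/0/0 2/0/1 2/1/1
under PSO → 0/0/0 0/0/1 0/1/0 0/1/1 1/0/0 1/0/1 1/1/0 1/1/1 2/0/0 2/0/1 2/1/0 2/1/1
target 0/1/0 ∈ {PSO}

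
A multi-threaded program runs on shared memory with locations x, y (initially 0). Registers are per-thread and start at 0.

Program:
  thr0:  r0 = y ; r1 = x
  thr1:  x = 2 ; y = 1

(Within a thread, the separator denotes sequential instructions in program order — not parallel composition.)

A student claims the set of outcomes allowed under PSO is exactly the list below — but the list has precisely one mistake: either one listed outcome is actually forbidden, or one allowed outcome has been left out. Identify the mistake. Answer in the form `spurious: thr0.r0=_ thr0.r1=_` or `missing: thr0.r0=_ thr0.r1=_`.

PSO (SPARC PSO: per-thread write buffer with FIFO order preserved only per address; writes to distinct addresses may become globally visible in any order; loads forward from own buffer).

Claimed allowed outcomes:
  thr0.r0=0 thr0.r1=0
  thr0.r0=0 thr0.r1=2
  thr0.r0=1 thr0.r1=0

missing: thr0.r0=1 thr0.r1=2

outcome vector order: (thr0.r0,thr0.r1)
[PSO] allowed = {00, 02, 10, 12}
PSO∖claimed = {12}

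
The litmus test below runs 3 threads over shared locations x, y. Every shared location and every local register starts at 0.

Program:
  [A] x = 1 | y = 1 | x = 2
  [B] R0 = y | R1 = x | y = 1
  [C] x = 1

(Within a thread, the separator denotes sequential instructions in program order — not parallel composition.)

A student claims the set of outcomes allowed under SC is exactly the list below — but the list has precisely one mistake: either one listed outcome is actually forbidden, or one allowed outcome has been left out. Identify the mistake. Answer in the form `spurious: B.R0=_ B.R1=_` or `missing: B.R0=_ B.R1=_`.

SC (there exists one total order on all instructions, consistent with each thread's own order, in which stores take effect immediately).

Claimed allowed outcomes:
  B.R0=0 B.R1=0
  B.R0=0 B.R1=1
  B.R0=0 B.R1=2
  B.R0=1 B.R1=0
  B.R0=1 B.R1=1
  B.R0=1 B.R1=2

outcome vector order: (B.R0,B.R1)
under SC → <0 0>, <0 1>, <0 2>, <1 1>, <1 2>
claimed∖SC = {<1 0>}

spurious: B.R0=1 B.R1=0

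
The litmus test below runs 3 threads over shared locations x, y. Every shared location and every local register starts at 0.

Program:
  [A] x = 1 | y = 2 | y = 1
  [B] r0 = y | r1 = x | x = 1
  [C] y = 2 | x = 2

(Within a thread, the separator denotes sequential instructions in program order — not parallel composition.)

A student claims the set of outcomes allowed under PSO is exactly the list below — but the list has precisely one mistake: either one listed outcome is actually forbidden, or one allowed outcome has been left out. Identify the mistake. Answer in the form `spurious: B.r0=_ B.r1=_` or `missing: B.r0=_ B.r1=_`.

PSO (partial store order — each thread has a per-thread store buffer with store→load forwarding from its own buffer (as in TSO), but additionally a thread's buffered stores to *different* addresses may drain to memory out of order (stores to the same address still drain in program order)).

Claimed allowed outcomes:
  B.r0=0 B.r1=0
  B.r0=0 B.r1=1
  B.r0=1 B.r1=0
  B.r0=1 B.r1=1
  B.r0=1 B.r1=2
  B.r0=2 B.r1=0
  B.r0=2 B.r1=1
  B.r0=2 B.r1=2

outcome vector order: (B.r0,B.r1)
PSO: 9 outcomes — {(0,0), (0,1), (0,2), (1,0), (1,1), (1,2), (2,0), (2,1), (2,2)}
PSO∖claimed = {(0,2)}

missing: B.r0=0 B.r1=2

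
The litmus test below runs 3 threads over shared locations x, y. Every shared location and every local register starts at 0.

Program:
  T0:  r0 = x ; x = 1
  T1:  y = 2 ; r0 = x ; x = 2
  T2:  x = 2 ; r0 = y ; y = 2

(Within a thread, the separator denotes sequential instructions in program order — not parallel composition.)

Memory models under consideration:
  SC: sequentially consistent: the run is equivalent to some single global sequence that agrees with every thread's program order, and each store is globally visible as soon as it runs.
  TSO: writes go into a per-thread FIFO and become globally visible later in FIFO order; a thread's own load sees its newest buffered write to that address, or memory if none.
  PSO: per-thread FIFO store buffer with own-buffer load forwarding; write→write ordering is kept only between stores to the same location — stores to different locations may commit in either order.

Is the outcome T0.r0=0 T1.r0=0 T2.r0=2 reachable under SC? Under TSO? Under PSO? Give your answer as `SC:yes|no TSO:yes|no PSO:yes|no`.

outcome vector order: (T0.r0,T1.r0,T2.r0)
SC (10): 002; 010; 012; 020; 022; 202; 210; 212; 220; 222
TSO (12): 000; 002; 010; 012; 020; 022; 200; 202; 210; 212; 220; 222
PSO (12): 000; 002; 010; 012; 020; 022; 200; 202; 210; 212; 220; 222
target 002 ∈ {SC,TSO,PSO}

SC:yes TSO:yes PSO:yes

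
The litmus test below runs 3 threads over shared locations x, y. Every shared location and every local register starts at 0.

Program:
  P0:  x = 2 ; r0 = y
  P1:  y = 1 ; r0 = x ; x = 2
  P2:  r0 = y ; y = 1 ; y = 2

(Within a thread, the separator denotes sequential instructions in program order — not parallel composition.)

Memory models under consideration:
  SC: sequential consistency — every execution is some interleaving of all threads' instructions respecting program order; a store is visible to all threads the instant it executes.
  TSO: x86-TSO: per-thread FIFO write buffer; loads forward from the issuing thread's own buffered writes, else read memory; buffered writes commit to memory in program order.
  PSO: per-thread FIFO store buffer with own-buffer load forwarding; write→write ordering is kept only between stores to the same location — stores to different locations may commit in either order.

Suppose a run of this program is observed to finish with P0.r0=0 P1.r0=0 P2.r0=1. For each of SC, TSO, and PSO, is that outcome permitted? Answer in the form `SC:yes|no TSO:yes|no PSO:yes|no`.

SC:no TSO:yes PSO:yes

outcome vector order: (P0.r0,P1.r0,P2.r0)
[SC] allowed = {<0 2 0>; <0 2 1>; <1 0 0>; <1 0 1>; <1 2 0>; <1 2 1>; <2 0 0>; <2 0 1>; <2 2 0>; <2 2 1>}
[TSO] allowed = {<0 0 0>; <0 0 1>; <0 2 0>; <0 2 1>; <1 0 0>; <1 0 1>; <1 2 0>; <1 2 1>; <2 0 0>; <2 0 1>; <2 2 0>; <2 2 1>}
[PSO] allowed = {<0 0 0>; <0 0 1>; <0 2 0>; <0 2 1>; <1 0 0>; <1 0 1>; <1 2 0>; <1 2 1>; <2 0 0>; <2 0 1>; <2 2 0>; <2 2 1>}
target <0 0 1> ∈ {TSO,PSO}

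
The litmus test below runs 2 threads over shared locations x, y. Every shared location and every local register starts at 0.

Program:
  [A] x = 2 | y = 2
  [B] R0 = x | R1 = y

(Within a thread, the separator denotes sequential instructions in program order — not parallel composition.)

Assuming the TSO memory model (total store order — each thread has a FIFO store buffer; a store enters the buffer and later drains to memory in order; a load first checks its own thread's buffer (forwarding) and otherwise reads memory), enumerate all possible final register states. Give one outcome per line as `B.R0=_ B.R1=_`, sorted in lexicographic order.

B.R0=0 B.R1=0
B.R0=0 B.R1=2
B.R0=2 B.R1=0
B.R0=2 B.R1=2

outcome vector order: (B.R0,B.R1)
|TSO outcomes| = 4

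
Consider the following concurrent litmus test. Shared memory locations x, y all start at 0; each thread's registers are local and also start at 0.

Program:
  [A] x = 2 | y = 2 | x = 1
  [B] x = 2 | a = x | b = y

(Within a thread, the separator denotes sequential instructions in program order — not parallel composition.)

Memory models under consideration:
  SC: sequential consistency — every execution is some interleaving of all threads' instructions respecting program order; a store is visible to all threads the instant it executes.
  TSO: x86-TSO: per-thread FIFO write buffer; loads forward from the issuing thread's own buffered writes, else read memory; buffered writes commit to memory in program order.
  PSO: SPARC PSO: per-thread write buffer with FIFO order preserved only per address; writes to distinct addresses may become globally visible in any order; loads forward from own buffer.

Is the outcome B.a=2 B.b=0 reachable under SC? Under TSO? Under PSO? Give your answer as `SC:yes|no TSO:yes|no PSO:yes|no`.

SC:yes TSO:yes PSO:yes

outcome vector order: (B.a,B.b)
under SC → <1 2>, <2 0>, <2 2>
under TSO → <1 2>, <2 0>, <2 2>
under PSO → <1 0>, <1 2>, <2 0>, <2 2>
target <2 0> ∈ {SC,TSO,PSO}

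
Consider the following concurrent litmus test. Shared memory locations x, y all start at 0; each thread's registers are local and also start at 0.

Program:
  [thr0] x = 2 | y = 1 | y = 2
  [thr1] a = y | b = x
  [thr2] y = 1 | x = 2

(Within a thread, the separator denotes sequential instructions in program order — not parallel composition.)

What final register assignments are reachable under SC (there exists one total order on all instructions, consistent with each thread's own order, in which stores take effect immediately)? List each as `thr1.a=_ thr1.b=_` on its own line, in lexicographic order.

outcome vector order: (thr1.a,thr1.b)
|SC outcomes| = 5

thr1.a=0 thr1.b=0
thr1.a=0 thr1.b=2
thr1.a=1 thr1.b=0
thr1.a=1 thr1.b=2
thr1.a=2 thr1.b=2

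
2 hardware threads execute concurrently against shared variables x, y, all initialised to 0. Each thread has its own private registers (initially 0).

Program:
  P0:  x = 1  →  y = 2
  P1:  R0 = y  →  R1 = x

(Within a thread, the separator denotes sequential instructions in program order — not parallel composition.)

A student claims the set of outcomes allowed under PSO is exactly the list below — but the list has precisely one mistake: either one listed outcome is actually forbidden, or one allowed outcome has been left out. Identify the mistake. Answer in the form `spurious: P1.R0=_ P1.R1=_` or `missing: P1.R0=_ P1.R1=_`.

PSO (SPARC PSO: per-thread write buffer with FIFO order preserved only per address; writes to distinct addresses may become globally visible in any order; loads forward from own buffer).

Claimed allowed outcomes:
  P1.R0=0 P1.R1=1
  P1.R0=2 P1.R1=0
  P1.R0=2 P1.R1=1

missing: P1.R0=0 P1.R1=0

outcome vector order: (P1.R0,P1.R1)
PSO (4): 0/0, 0/1, 2/0, 2/1
PSO∖claimed = {0/0}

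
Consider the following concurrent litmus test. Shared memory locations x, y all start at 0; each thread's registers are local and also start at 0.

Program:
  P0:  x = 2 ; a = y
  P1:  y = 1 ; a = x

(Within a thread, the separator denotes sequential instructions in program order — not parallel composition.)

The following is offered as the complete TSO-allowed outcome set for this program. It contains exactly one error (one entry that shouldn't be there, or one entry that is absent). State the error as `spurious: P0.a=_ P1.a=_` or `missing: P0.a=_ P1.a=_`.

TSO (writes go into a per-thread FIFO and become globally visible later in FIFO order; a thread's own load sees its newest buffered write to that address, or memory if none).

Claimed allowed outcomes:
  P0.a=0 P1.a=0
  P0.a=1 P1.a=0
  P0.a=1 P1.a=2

missing: P0.a=0 P1.a=2

outcome vector order: (P0.a,P1.a)
under TSO → <0 0>, <0 2>, <1 0>, <1 2>
TSO∖claimed = {<0 2>}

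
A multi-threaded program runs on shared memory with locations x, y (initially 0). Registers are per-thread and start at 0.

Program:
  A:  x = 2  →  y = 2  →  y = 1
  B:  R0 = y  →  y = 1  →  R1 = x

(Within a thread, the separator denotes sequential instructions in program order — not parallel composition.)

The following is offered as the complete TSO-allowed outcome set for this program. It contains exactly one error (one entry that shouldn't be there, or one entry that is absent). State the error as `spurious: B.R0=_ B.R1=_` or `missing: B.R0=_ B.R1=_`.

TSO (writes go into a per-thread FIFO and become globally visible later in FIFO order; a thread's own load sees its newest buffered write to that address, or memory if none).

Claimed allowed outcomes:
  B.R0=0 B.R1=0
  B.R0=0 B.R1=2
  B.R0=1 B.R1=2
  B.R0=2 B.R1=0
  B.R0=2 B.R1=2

outcome vector order: (B.R0,B.R1)
under TSO → 0/0; 0/2; 1/2; 2/2
claimed∖TSO = {2/0}

spurious: B.R0=2 B.R1=0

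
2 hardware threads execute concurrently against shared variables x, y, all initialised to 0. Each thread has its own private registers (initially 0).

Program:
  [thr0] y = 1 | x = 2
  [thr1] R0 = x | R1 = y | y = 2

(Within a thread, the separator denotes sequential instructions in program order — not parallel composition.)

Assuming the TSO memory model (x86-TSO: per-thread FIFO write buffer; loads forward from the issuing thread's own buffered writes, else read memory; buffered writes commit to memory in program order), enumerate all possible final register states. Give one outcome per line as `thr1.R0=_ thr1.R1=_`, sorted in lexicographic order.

thr1.R0=0 thr1.R1=0
thr1.R0=0 thr1.R1=1
thr1.R0=2 thr1.R1=1

outcome vector order: (thr1.R0,thr1.R1)
|TSO outcomes| = 3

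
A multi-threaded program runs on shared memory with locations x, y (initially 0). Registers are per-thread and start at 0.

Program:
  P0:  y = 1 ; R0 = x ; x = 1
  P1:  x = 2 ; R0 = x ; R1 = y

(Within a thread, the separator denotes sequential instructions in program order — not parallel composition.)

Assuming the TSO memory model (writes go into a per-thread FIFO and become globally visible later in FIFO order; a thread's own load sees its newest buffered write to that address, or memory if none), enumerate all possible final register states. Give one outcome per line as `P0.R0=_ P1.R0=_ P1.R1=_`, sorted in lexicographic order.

outcome vector order: (P0.R0,P1.R0,P1.R1)
|TSO outcomes| = 6

P0.R0=0 P1.R0=1 P1.R1=1
P0.R0=0 P1.R0=2 P1.R1=0
P0.R0=0 P1.R0=2 P1.R1=1
P0.R0=2 P1.R0=1 P1.R1=1
P0.R0=2 P1.R0=2 P1.R1=0
P0.R0=2 P1.R0=2 P1.R1=1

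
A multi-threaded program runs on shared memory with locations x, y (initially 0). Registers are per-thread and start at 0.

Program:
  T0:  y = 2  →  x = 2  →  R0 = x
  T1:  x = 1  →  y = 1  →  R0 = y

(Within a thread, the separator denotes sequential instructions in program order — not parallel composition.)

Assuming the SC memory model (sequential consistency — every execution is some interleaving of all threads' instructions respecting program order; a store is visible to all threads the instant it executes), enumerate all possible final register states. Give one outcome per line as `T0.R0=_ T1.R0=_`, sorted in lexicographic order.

outcome vector order: (T0.R0,T1.R0)
|SC outcomes| = 3

T0.R0=1 T1.R0=1
T0.R0=2 T1.R0=1
T0.R0=2 T1.R0=2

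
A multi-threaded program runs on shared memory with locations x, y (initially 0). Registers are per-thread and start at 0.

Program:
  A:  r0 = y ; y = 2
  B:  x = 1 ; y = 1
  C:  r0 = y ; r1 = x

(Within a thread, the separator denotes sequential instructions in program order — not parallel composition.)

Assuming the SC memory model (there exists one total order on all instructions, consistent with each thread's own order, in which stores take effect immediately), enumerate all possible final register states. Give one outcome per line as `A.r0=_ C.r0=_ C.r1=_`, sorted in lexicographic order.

A.r0=0 C.r0=0 C.r1=0
A.r0=0 C.r0=0 C.r1=1
A.r0=0 C.r0=1 C.r1=1
A.r0=0 C.r0=2 C.r1=0
A.r0=0 C.r0=2 C.r1=1
A.r0=1 C.r0=0 C.r1=0
A.r0=1 C.r0=0 C.r1=1
A.r0=1 C.r0=1 C.r1=1
A.r0=1 C.r0=2 C.r1=1

outcome vector order: (A.r0,C.r0,C.r1)
|SC outcomes| = 9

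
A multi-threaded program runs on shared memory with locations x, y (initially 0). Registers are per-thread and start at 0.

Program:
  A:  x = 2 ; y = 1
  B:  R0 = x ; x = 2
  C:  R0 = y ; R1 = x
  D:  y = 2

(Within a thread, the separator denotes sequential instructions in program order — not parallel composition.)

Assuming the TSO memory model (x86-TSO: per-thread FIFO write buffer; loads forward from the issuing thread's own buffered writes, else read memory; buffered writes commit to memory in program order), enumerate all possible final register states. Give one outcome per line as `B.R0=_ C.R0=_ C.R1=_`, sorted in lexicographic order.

B.R0=0 C.R0=0 C.R1=0
B.R0=0 C.R0=0 C.R1=2
B.R0=0 C.R0=1 C.R1=2
B.R0=0 C.R0=2 C.R1=0
B.R0=0 C.R0=2 C.R1=2
B.R0=2 C.R0=0 C.R1=0
B.R0=2 C.R0=0 C.R1=2
B.R0=2 C.R0=1 C.R1=2
B.R0=2 C.R0=2 C.R1=0
B.R0=2 C.R0=2 C.R1=2

outcome vector order: (B.R0,C.R0,C.R1)
|TSO outcomes| = 10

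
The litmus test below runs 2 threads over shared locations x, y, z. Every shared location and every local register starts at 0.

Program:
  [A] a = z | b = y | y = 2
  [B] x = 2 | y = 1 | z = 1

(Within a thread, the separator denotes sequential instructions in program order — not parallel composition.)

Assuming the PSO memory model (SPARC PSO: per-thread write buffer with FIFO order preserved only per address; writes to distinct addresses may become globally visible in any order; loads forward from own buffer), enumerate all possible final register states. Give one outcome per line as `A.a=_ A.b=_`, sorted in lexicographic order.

outcome vector order: (A.a,A.b)
|PSO outcomes| = 4

A.a=0 A.b=0
A.a=0 A.b=1
A.a=1 A.b=0
A.a=1 A.b=1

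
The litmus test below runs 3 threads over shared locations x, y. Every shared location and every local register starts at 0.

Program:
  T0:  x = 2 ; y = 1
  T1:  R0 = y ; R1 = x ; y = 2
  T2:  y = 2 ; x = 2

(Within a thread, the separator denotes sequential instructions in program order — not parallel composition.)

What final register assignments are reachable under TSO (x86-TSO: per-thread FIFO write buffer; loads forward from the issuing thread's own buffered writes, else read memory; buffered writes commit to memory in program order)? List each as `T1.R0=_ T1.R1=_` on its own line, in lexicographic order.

T1.R0=0 T1.R1=0
T1.R0=0 T1.R1=2
T1.R0=1 T1.R1=2
T1.R0=2 T1.R1=0
T1.R0=2 T1.R1=2

outcome vector order: (T1.R0,T1.R1)
|TSO outcomes| = 5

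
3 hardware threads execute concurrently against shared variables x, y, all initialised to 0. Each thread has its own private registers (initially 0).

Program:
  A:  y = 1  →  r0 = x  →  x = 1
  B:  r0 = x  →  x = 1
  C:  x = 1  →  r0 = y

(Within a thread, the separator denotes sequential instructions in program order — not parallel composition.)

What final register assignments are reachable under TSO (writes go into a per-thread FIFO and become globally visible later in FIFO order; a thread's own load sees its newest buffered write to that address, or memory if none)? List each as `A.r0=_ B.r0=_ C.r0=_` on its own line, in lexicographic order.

A.r0=0 B.r0=0 C.r0=0
A.r0=0 B.r0=0 C.r0=1
A.r0=0 B.r0=1 C.r0=0
A.r0=0 B.r0=1 C.r0=1
A.r0=1 B.r0=0 C.r0=0
A.r0=1 B.r0=0 C.r0=1
A.r0=1 B.r0=1 C.r0=0
A.r0=1 B.r0=1 C.r0=1

outcome vector order: (A.r0,B.r0,C.r0)
|TSO outcomes| = 8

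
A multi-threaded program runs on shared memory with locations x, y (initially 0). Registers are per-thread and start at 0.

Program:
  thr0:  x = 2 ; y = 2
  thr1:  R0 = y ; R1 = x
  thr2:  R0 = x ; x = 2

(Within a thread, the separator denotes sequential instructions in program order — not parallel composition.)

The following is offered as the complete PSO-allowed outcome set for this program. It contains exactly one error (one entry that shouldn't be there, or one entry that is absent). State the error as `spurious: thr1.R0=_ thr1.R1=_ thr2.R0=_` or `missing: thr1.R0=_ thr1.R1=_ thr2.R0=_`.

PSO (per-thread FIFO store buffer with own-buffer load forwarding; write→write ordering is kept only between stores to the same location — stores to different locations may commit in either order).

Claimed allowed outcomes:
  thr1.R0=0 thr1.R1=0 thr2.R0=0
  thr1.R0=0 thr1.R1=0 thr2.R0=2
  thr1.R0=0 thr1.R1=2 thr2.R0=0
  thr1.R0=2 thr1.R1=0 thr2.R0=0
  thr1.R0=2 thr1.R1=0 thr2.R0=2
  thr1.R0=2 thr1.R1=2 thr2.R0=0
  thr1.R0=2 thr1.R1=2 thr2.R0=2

outcome vector order: (thr1.R0,thr1.R1,thr2.R0)
PSO (8): 000, 002, 020, 022, 200, 202, 220, 222
PSO∖claimed = {022}

missing: thr1.R0=0 thr1.R1=2 thr2.R0=2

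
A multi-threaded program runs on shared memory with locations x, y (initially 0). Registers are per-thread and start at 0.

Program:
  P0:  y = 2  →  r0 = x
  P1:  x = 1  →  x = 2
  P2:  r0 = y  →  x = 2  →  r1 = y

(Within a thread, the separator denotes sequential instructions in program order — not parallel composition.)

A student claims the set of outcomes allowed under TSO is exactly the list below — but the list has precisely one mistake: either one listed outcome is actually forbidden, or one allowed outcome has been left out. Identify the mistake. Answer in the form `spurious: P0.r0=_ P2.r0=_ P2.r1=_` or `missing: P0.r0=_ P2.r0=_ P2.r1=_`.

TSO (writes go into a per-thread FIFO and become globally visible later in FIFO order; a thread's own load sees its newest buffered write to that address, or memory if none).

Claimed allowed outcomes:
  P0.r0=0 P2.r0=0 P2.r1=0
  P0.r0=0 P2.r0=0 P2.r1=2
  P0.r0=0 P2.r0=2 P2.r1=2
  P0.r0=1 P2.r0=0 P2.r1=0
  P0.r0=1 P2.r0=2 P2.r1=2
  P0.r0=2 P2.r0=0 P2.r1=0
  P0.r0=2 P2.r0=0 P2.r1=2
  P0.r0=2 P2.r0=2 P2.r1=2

outcome vector order: (P0.r0,P2.r0,P2.r1)
under TSO → 000 002 022 100 102 122 200 202 222
TSO∖claimed = {102}

missing: P0.r0=1 P2.r0=0 P2.r1=2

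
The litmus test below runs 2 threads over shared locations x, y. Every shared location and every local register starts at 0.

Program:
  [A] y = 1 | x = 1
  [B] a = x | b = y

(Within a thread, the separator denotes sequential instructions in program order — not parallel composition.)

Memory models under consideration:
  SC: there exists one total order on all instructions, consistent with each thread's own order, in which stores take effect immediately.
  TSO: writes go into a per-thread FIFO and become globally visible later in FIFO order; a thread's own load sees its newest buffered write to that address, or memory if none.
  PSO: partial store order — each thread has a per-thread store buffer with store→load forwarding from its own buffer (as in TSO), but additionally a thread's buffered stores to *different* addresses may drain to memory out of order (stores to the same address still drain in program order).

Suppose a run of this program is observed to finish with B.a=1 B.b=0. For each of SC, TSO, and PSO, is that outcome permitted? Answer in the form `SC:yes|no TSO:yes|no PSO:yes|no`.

SC:no TSO:no PSO:yes

outcome vector order: (B.a,B.b)
under SC → 0/0; 0/1; 1/1
under TSO → 0/0; 0/1; 1/1
under PSO → 0/0; 0/1; 1/0; 1/1
target 1/0 ∈ {PSO}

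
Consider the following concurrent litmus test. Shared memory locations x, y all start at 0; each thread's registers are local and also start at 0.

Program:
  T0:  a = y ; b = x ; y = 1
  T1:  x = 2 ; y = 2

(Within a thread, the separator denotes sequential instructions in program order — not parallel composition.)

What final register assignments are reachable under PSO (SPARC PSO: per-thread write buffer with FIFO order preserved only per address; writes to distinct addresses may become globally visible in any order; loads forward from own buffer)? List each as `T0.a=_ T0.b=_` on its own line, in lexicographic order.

T0.a=0 T0.b=0
T0.a=0 T0.b=2
T0.a=2 T0.b=0
T0.a=2 T0.b=2

outcome vector order: (T0.a,T0.b)
|PSO outcomes| = 4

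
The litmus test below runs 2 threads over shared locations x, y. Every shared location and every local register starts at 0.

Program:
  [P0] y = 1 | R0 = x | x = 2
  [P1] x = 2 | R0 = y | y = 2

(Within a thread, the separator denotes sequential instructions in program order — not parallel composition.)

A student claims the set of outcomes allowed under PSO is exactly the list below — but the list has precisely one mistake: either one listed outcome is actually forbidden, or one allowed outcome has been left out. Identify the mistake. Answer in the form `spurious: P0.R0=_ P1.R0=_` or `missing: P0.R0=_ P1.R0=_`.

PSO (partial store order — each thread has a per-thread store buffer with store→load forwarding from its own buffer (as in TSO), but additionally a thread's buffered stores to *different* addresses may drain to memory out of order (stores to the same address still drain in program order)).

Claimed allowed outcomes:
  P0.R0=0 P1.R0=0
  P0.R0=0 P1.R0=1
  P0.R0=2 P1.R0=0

outcome vector order: (P0.R0,P1.R0)
under PSO → 0/0 0/1 2/0 2/1
PSO∖claimed = {2/1}

missing: P0.R0=2 P1.R0=1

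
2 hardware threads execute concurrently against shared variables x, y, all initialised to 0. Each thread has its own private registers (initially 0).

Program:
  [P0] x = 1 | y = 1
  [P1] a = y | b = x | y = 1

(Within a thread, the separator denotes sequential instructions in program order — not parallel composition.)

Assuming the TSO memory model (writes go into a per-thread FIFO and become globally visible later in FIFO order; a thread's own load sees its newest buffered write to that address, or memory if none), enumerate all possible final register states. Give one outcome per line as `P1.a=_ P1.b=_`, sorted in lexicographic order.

P1.a=0 P1.b=0
P1.a=0 P1.b=1
P1.a=1 P1.b=1

outcome vector order: (P1.a,P1.b)
|TSO outcomes| = 3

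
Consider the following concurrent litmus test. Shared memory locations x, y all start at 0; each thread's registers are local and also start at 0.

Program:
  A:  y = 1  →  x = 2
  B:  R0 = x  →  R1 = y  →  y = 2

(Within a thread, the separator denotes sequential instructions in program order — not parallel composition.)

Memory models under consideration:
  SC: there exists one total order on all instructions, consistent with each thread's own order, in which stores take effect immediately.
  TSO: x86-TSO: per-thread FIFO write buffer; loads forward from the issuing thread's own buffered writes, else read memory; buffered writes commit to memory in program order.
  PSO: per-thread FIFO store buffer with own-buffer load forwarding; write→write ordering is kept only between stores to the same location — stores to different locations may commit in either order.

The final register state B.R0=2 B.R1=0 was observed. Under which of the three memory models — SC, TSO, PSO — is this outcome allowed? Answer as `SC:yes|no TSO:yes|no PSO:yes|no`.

SC:no TSO:no PSO:yes

outcome vector order: (B.R0,B.R1)
under SC → (0,0), (0,1), (2,1)
under TSO → (0,0), (0,1), (2,1)
under PSO → (0,0), (0,1), (2,0), (2,1)
target (2,0) ∈ {PSO}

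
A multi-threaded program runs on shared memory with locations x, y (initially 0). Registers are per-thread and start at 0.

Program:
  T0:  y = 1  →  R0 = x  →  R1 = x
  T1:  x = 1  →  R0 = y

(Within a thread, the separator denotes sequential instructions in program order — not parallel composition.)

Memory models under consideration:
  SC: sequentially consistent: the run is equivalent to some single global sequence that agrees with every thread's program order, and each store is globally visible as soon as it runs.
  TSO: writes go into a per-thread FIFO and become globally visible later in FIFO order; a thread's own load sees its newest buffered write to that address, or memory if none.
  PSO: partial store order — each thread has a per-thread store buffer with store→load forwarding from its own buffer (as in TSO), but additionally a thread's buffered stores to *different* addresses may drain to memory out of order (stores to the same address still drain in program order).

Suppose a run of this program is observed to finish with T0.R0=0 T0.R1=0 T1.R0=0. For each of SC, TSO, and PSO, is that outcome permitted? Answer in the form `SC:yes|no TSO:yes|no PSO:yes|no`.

SC:no TSO:yes PSO:yes

outcome vector order: (T0.R0,T0.R1,T1.R0)
SC: 4 outcomes — {(0,0,1); (0,1,1); (1,1,0); (1,1,1)}
TSO: 6 outcomes — {(0,0,0); (0,0,1); (0,1,0); (0,1,1); (1,1,0); (1,1,1)}
PSO: 6 outcomes — {(0,0,0); (0,0,1); (0,1,0); (0,1,1); (1,1,0); (1,1,1)}
target (0,0,0) ∈ {TSO,PSO}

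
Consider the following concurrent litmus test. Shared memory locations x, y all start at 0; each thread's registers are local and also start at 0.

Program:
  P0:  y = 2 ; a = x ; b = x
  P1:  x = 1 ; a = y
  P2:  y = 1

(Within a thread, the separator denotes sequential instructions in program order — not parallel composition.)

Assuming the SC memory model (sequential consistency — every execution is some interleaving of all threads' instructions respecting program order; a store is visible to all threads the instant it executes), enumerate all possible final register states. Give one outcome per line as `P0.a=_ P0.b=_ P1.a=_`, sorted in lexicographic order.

outcome vector order: (P0.a,P0.b,P1.a)
|SC outcomes| = 7

P0.a=0 P0.b=0 P1.a=1
P0.a=0 P0.b=0 P1.a=2
P0.a=0 P0.b=1 P1.a=1
P0.a=0 P0.b=1 P1.a=2
P0.a=1 P0.b=1 P1.a=0
P0.a=1 P0.b=1 P1.a=1
P0.a=1 P0.b=1 P1.a=2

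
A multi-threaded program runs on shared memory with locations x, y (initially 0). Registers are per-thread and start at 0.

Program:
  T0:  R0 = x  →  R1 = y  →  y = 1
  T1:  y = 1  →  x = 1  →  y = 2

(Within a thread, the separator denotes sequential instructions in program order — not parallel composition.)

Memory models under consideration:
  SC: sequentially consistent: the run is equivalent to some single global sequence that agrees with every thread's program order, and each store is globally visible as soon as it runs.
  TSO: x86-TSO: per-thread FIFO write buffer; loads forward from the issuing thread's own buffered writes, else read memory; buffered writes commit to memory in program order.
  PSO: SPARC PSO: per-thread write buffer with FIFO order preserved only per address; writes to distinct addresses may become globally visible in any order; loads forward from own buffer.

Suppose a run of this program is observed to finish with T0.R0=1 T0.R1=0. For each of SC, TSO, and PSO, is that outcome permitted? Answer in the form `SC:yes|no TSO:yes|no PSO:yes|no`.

SC:no TSO:no PSO:yes

outcome vector order: (T0.R0,T0.R1)
under SC → 00; 01; 02; 11; 12
under TSO → 00; 01; 02; 11; 12
under PSO → 00; 01; 02; 10; 11; 12
target 10 ∈ {PSO}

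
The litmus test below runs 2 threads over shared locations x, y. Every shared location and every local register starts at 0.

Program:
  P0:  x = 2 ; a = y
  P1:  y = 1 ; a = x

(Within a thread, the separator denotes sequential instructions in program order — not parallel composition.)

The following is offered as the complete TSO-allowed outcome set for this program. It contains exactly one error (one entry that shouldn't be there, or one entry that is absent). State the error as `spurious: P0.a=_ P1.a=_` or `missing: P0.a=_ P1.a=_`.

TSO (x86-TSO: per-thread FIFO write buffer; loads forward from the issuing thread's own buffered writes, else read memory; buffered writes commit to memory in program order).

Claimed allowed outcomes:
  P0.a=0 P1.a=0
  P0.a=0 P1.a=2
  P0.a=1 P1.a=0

missing: P0.a=1 P1.a=2

outcome vector order: (P0.a,P1.a)
TSO (4): (0,0); (0,2); (1,0); (1,2)
TSO∖claimed = {(1,2)}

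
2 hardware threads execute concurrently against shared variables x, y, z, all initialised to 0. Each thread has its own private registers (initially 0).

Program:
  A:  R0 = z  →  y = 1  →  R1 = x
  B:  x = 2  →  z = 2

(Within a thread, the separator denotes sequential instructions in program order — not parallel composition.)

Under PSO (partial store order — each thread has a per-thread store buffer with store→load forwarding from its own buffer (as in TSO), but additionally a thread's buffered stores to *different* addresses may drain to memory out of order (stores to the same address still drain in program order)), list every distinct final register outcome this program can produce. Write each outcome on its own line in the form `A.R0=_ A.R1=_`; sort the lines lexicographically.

outcome vector order: (A.R0,A.R1)
|PSO outcomes| = 4

A.R0=0 A.R1=0
A.R0=0 A.R1=2
A.R0=2 A.R1=0
A.R0=2 A.R1=2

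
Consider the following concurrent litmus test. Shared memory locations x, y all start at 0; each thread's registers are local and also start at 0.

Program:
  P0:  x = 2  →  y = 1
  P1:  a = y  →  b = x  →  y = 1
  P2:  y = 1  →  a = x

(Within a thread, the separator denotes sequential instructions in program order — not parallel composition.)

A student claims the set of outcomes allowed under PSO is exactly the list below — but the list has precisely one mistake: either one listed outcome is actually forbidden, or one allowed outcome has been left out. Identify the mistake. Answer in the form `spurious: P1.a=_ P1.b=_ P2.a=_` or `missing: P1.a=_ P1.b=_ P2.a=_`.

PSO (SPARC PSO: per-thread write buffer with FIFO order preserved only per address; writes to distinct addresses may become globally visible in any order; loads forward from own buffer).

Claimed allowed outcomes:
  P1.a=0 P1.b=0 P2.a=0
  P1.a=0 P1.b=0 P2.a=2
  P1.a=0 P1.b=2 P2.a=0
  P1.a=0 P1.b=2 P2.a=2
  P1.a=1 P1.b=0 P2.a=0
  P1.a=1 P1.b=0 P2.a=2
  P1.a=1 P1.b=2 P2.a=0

outcome vector order: (P1.a,P1.b,P2.a)
[PSO] allowed = {<0 0 0>, <0 0 2>, <0 2 0>, <0 2 2>, <1 0 0>, <1 0 2>, <1 2 0>, <1 2 2>}
PSO∖claimed = {<1 2 2>}

missing: P1.a=1 P1.b=2 P2.a=2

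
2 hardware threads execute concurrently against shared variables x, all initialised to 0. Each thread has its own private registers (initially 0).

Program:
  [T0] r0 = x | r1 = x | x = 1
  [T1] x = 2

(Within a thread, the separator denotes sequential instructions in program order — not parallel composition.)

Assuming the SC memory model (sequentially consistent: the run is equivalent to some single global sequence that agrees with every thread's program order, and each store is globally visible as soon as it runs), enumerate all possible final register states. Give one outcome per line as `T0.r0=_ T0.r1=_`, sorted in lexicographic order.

outcome vector order: (T0.r0,T0.r1)
|SC outcomes| = 3

T0.r0=0 T0.r1=0
T0.r0=0 T0.r1=2
T0.r0=2 T0.r1=2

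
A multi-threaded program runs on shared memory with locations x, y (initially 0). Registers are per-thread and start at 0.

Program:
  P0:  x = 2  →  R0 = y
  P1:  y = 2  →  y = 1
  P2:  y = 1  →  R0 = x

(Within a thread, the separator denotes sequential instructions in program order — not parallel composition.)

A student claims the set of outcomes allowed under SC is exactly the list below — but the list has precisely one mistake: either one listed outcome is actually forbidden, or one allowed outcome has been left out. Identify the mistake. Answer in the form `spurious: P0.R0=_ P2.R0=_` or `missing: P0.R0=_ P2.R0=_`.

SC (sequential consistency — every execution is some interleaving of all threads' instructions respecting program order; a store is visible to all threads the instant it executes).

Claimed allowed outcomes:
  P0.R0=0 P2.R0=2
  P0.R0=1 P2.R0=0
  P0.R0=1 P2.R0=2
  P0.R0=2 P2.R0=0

missing: P0.R0=2 P2.R0=2

outcome vector order: (P0.R0,P2.R0)
SC: 5 outcomes — {(0,2); (1,0); (1,2); (2,0); (2,2)}
SC∖claimed = {(2,2)}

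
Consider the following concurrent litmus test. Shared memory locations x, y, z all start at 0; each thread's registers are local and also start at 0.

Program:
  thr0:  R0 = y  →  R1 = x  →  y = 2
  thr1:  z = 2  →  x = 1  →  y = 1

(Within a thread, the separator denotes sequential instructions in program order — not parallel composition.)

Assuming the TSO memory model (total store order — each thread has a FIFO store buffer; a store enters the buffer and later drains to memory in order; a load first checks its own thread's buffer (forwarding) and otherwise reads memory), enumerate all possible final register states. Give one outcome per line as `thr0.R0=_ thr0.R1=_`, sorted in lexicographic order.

thr0.R0=0 thr0.R1=0
thr0.R0=0 thr0.R1=1
thr0.R0=1 thr0.R1=1

outcome vector order: (thr0.R0,thr0.R1)
|TSO outcomes| = 3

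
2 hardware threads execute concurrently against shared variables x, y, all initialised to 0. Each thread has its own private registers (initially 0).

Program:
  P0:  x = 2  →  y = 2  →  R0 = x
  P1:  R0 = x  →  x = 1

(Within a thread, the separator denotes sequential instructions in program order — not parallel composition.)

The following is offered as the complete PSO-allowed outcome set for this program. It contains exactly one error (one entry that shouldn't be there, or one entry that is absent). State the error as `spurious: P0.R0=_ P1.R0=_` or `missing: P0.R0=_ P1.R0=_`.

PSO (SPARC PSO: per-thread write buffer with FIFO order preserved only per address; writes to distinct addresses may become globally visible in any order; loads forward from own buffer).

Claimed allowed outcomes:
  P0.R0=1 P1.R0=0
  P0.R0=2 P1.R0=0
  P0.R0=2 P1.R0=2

missing: P0.R0=1 P1.R0=2

outcome vector order: (P0.R0,P1.R0)
PSO (4): 1/0 1/2 2/0 2/2
PSO∖claimed = {1/2}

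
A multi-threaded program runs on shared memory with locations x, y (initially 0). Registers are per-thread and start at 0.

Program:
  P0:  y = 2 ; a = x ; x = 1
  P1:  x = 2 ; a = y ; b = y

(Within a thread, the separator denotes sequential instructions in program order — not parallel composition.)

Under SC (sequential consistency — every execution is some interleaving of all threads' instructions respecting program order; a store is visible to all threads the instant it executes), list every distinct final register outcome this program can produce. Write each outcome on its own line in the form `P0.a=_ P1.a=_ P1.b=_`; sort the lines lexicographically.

P0.a=0 P1.a=2 P1.b=2
P0.a=2 P1.a=0 P1.b=0
P0.a=2 P1.a=0 P1.b=2
P0.a=2 P1.a=2 P1.b=2

outcome vector order: (P0.a,P1.a,P1.b)
|SC outcomes| = 4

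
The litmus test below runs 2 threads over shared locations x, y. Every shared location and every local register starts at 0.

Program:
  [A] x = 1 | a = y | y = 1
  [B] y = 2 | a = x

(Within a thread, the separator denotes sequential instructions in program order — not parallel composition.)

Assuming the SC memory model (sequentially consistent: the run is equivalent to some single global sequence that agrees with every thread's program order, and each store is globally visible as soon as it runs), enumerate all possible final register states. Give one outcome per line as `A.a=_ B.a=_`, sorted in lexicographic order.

A.a=0 B.a=1
A.a=2 B.a=0
A.a=2 B.a=1

outcome vector order: (A.a,B.a)
|SC outcomes| = 3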